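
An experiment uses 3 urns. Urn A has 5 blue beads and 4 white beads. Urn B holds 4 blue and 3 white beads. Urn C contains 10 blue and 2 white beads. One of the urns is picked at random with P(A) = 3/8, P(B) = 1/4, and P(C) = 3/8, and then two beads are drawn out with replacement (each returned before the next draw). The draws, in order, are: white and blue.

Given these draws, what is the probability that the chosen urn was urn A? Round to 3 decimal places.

For each hypothesis, P(data | H) works out to: P(data | urn A) = (4/9)(5/9) = 0.24691; P(data | urn B) = (3/7)(4/7) = 0.2449; P(data | urn C) = (2/12)(10/12) = 0.13889.
Multiplying each by its prior: 3/8 · 0.24691 = 0.092593, 1/4 · 0.2449 = 0.061224, 3/8 · 0.13889 = 0.052083; with total 0.2059.
So P(urn A | data) = (0.092593) / (0.2059) = 0.4497.

0.450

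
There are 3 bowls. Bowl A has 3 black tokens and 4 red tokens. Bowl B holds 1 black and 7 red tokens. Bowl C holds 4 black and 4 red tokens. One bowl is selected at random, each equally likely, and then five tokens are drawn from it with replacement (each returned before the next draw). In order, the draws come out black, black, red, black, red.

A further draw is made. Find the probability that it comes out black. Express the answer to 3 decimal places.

Compute the likelihood of the observed sequence for each case: P(data | bowl A) = (3/7)(3/7)(4/7)(3/7)(4/7) = 0.025704; P(data | bowl B) = (1/8)(1/8)(7/8)(1/8)(7/8) = 0.0014954; P(data | bowl C) = (4/8)(4/8)(4/8)(4/8)(4/8) = 0.03125.
The prior-weighted likelihoods are 1/3 · 0.025704 = 0.0085679, 1/3 · 0.0014954 = 0.00049845, 1/3 · 0.03125 = 0.010417; these sum to 0.019483.
Dividing through by the total gives posterior P(bowl A | data) = 0.43976, P(bowl B | data) = 0.025584, P(bowl C | data) = 0.53465.
The predictive probability is P(black next | data) = (3/7)(0.43976) + (1/8)(0.025584) + (1/2)(0.53465) = 0.45899.

0.459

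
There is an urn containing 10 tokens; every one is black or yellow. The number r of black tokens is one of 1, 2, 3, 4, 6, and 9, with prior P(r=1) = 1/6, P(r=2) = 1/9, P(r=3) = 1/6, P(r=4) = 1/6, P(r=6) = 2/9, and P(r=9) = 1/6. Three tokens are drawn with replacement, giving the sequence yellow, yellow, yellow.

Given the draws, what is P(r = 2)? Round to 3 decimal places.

0.199

Compute the likelihood of the observed sequence for each case: P(data | r = 1) = (9/10)(9/10)(9/10) = 0.729; P(data | r = 2) = (8/10)(8/10)(8/10) = 0.512; P(data | r = 3) = (7/10)(7/10)(7/10) = 0.343; P(data | r = 4) = (6/10)(6/10)(6/10) = 0.216; P(data | r = 6) = (4/10)(4/10)(4/10) = 0.064; P(data | r = 9) = (1/10)(1/10)(1/10) = 0.001.
Weighting by the prior gives 1/6 · 0.729 = 0.1215, 1/9 · 0.512 = 0.056889, 1/6 · 0.343 = 0.057167, 1/6 · 0.216 = 0.036, 2/9 · 0.064 = 0.014222, 1/6 · 0.001 = 0.00016667; these sum to 0.28594.
Hence P(r = 2 | data) = (0.056889) / (0.28594) = 0.19895.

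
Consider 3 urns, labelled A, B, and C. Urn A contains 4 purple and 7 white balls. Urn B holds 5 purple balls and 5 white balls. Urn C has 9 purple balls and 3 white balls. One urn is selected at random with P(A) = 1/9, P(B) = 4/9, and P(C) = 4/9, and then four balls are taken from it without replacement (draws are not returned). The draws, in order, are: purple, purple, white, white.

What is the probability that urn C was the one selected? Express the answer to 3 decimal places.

Under each hypothesis, the probability of the observed sequence is: P(data | urn A) = (4/11)(3/10)(7/9)(6/8) = 0.063636; P(data | urn B) = (5/10)(4/9)(5/8)(4/7) = 0.079365; P(data | urn C) = (9/12)(8/11)(3/10)(2/9) = 0.036364.
Weighting by the prior gives 1/9 · 0.063636 = 0.0070707, 4/9 · 0.079365 = 0.035273, 4/9 · 0.036364 = 0.016162; summing to 0.058506.
So P(urn C | data) = (0.016162) / (0.058506) = 0.27624.

0.276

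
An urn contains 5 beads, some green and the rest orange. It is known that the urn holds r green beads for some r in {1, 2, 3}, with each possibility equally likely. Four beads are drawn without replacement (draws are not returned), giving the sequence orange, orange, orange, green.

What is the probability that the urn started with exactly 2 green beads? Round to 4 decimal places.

Under each hypothesis, the probability of the observed sequence is: P(data | r = 1) = (4/5)(3/4)(2/3)(1/2) = 1/5; P(data | r = 2) = (3/5)(2/4)(1/3)(2/2) = 1/10; P(data | r = 3) = (2/5)(1/4)(0/3) = 0.
Weighting by the prior gives 1/3 · 1/5 = 1/15, 1/3 · 1/10 = 1/30, 1/3 · 0 = 0; with total 1/10.
Therefore the posterior P(r = 2 | data) = (1/30) / (1/10) = 1/3.

0.3333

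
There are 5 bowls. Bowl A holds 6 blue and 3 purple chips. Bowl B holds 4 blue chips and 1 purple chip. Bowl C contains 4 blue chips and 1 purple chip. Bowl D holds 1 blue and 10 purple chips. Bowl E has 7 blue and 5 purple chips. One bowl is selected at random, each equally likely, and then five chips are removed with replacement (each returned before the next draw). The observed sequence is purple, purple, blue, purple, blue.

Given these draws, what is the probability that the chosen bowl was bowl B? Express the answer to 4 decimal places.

The likelihood of the observed sequence under each hypothesis: P(data | bowl A) = (3/9)(3/9)(6/9)(3/9)(6/9) = 0.016461; P(data | bowl B) = (1/5)(1/5)(4/5)(1/5)(4/5) = 0.00512; P(data | bowl C) = (1/5)(1/5)(4/5)(1/5)(4/5) = 0.00512; P(data | bowl D) = (10/11)(10/11)(1/11)(10/11)(1/11) = 0.0062092; P(data | bowl E) = (5/12)(5/12)(7/12)(5/12)(7/12) = 0.024615.
Weighting by the prior gives 1/5 · 0.016461 = 0.0032922, 1/5 · 0.00512 = 0.001024, 1/5 · 0.00512 = 0.001024, 1/5 · 0.0062092 = 0.0012418, 1/5 · 0.024615 = 0.004923; summing to 0.011505.
By Bayes' rule, P(bowl B | data) = (0.001024) / (0.011505) = 0.089005.

0.0890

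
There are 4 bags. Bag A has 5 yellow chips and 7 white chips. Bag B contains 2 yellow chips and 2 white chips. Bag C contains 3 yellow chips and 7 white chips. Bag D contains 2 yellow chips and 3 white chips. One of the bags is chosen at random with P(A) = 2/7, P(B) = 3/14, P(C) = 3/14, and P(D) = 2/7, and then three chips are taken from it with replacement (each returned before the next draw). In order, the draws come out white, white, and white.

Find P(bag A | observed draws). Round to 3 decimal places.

0.259

Compute the likelihood of the observed sequence for each case: P(data | bag A) = (7/12)(7/12)(7/12) = 0.1985; P(data | bag B) = (2/4)(2/4)(2/4) = 0.125; P(data | bag C) = (7/10)(7/10)(7/10) = 0.343; P(data | bag D) = (3/5)(3/5)(3/5) = 0.216.
Multiplying each by its prior: 2/7 · 0.1985 = 0.056713, 3/14 · 0.125 = 0.026786, 3/14 · 0.343 = 0.0735, 2/7 · 0.216 = 0.061714; summing to 0.21871.
By Bayes' rule, P(bag A | data) = (0.056713) / (0.21871) = 0.2593.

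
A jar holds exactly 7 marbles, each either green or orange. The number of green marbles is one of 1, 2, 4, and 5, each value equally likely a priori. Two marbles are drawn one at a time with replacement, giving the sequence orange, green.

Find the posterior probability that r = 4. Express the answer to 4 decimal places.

Compute the likelihood of the observed sequence for each case: P(data | r = 1) = (6/7)(1/7) = 6/49; P(data | r = 2) = (5/7)(2/7) = 10/49; P(data | r = 4) = (3/7)(4/7) = 12/49; P(data | r = 5) = (2/7)(5/7) = 10/49.
Weighting by the prior gives 1/4 · 6/49 = 3/98, 1/4 · 10/49 = 5/98, 1/4 · 12/49 = 3/49, 1/4 · 10/49 = 5/98; summing to 19/98.
By Bayes' rule, P(r = 4 | data) = (3/49) / (19/98) = 6/19.

0.3158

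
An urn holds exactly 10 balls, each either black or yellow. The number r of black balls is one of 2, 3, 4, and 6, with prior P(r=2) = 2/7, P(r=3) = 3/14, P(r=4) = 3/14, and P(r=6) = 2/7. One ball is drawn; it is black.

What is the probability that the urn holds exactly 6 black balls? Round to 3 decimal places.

The likelihood of this draw under each hypothesis: P(data | r = 2) = (2/10) = 1/5; P(data | r = 3) = (3/10) = 3/10; P(data | r = 4) = (4/10) = 2/5; P(data | r = 6) = (6/10) = 3/5.
Multiplying each by its prior: 2/7 · 1/5 = 2/35, 3/14 · 3/10 = 9/140, 3/14 · 2/5 = 3/35, 2/7 · 3/5 = 6/35; with total 53/140.
By Bayes' rule, P(r = 6 | data) = (6/35) / (53/140) = 24/53.

0.453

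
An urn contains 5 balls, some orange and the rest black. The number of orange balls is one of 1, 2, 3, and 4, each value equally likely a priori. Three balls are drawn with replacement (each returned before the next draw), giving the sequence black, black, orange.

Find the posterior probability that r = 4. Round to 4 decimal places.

0.0800

The likelihood of the observed sequence under each hypothesis: P(data | r = 1) = (4/5)(4/5)(1/5) = 16/125; P(data | r = 2) = (3/5)(3/5)(2/5) = 18/125; P(data | r = 3) = (2/5)(2/5)(3/5) = 12/125; P(data | r = 4) = (1/5)(1/5)(4/5) = 4/125.
The prior-weighted likelihoods are 1/4 · 16/125 = 4/125, 1/4 · 18/125 = 9/250, 1/4 · 12/125 = 3/125, 1/4 · 4/125 = 1/125; these sum to 1/10.
Hence P(r = 4 | data) = (1/125) / (1/10) = 2/25.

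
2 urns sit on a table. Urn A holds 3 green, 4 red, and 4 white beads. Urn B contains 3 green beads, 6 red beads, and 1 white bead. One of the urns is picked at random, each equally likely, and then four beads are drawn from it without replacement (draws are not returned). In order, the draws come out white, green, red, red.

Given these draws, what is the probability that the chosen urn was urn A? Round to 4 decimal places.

0.5045

The likelihood of the observed sequence under each hypothesis: P(data | urn A) = (4/11)(3/10)(4/9)(3/8) = 0.018182; P(data | urn B) = (1/10)(3/9)(6/8)(5/7) = 0.017857.
The prior-weighted likelihoods are 1/2 · 0.018182 = 0.0090909, 1/2 · 0.017857 = 0.0089286; with total 0.018019.
Hence P(urn A | data) = (0.0090909) / (0.018019) = 0.5045.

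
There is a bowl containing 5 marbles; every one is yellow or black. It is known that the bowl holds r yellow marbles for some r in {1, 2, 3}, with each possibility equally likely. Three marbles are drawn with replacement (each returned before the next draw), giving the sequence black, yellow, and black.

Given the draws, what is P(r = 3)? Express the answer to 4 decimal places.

0.2609

Compute the likelihood of the observed sequence for each case: P(data | r = 1) = (4/5)(1/5)(4/5) = 16/125; P(data | r = 2) = (3/5)(2/5)(3/5) = 18/125; P(data | r = 3) = (2/5)(3/5)(2/5) = 12/125.
The prior-weighted likelihoods are 1/3 · 16/125 = 16/375, 1/3 · 18/125 = 6/125, 1/3 · 12/125 = 4/125; these sum to 46/375.
By Bayes' rule, P(r = 3 | data) = (4/125) / (46/375) = 6/23.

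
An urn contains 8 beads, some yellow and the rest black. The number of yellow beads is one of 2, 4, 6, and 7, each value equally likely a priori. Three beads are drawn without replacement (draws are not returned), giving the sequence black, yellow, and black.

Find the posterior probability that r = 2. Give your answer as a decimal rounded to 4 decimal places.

Under each hypothesis, the probability of the observed sequence is: P(data | r = 2) = (6/8)(2/7)(5/6) = 5/28; P(data | r = 4) = (4/8)(4/7)(3/6) = 1/7; P(data | r = 6) = (2/8)(6/7)(1/6) = 1/28; P(data | r = 7) = (1/8)(7/7)(0/6) = 0.
The prior-weighted likelihoods are 1/4 · 5/28 = 5/112, 1/4 · 1/7 = 1/28, 1/4 · 1/28 = 1/112, 1/4 · 0 = 0; with total 5/56.
By Bayes' rule, P(r = 2 | data) = (5/112) / (5/56) = 1/2.

0.5000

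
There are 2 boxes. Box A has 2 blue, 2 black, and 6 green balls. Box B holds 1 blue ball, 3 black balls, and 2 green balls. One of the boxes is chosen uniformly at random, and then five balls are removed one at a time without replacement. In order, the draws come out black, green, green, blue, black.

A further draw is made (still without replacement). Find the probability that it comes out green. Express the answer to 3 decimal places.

0.154

The likelihood of the observed sequence under each hypothesis: P(data | box A) = (2/10)(6/9)(5/8)(2/7)(1/6) = 0.0039683; P(data | box B) = (3/6)(2/5)(1/4)(1/3)(2/2) = 0.016667.
Weighting by the prior gives 1/2 · 0.0039683 = 0.0019841, 1/2 · 0.016667 = 0.0083333; with total 0.010317.
Dividing through by the total gives posterior P(box A | data) = 0.19231, P(box B | data) = 0.80769.
So P(green next | data) = Σ P(green next | H) P(H | data) = (4/5)(0.19231) + (0)(0.80769) = 0.15385.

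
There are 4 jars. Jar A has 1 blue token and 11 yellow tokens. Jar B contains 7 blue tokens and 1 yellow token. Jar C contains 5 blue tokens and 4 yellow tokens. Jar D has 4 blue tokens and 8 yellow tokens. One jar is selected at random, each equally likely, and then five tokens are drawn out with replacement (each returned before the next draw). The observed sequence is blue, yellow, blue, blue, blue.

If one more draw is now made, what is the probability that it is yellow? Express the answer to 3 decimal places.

For each hypothesis, P(data | H) works out to: P(data | jar A) = (1/12)(11/12)(1/12)(1/12)(1/12) = 4.4207e-05; P(data | jar B) = (7/8)(1/8)(7/8)(7/8)(7/8) = 0.073273; P(data | jar C) = (5/9)(4/9)(5/9)(5/9)(5/9) = 0.042338; P(data | jar D) = (4/12)(8/12)(4/12)(4/12)(4/12) = 0.0082305.
The prior-weighted likelihoods are 1/4 · 4.4207e-05 = 1.1052e-05, 1/4 · 0.073273 = 0.018318, 1/4 · 0.042338 = 0.010584, 1/4 · 0.0082305 = 0.0020576; these sum to 0.030971.
Normalising, the posterior is P(jar A | data) = 0.00035683, P(jar B | data) = 0.59146, P(jar C | data) = 0.34175, P(jar D | data) = 0.066436.
The predictive probability is P(yellow next | data) = (11/12)(0.00035683) + (1/8)(0.59146) + (4/9)(0.34175) + (2/3)(0.066436) = 0.27044.

0.270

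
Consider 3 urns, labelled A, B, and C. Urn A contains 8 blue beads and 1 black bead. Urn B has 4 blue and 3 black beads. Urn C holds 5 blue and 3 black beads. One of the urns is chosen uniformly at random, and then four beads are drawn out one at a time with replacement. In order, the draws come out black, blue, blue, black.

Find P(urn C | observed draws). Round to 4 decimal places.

Under each hypothesis, the probability of the observed sequence is: P(data | urn A) = (1/9)(8/9)(8/9)(1/9) = 0.0097546; P(data | urn B) = (3/7)(4/7)(4/7)(3/7) = 0.059975; P(data | urn C) = (3/8)(5/8)(5/8)(3/8) = 0.054932.
The prior-weighted likelihoods are 1/3 · 0.0097546 = 0.0032515, 1/3 · 0.059975 = 0.019992, 1/3 · 0.054932 = 0.018311; these sum to 0.041554.
Therefore the posterior P(urn C | data) = (0.018311) / (0.041554) = 0.44065.

0.4406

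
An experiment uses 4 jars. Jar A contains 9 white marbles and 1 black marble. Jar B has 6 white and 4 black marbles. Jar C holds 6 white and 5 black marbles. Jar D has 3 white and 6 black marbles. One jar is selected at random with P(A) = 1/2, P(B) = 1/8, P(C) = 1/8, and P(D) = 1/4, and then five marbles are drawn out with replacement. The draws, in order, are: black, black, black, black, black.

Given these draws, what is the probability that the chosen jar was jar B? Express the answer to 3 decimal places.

Compute the likelihood of the observed sequence for each case: P(data | jar A) = (1/10)(1/10)(1/10)(1/10)(1/10) = 1e-05; P(data | jar B) = (4/10)(4/10)(4/10)(4/10)(4/10) = 0.01024; P(data | jar C) = (5/11)(5/11)(5/11)(5/11)(5/11) = 0.019404; P(data | jar D) = (6/9)(6/9)(6/9)(6/9)(6/9) = 0.13169.
The prior-weighted likelihoods are 1/2 · 1e-05 = 5e-06, 1/8 · 0.01024 = 0.00128, 1/8 · 0.019404 = 0.0024255, 1/4 · 0.13169 = 0.032922; these sum to 0.036632.
So P(jar B | data) = (0.00128) / (0.036632) = 0.034942.

0.035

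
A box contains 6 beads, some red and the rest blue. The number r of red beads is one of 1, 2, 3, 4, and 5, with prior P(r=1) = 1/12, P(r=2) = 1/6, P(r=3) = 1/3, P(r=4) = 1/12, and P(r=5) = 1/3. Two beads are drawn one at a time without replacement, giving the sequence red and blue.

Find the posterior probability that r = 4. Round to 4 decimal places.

0.0941

The likelihood of the observed sequence under each hypothesis: P(data | r = 1) = (1/6)(5/5) = 1/6; P(data | r = 2) = (2/6)(4/5) = 4/15; P(data | r = 3) = (3/6)(3/5) = 3/10; P(data | r = 4) = (4/6)(2/5) = 4/15; P(data | r = 5) = (5/6)(1/5) = 1/6.
Multiplying each by its prior: 1/12 · 1/6 = 1/72, 1/6 · 4/15 = 2/45, 1/3 · 3/10 = 1/10, 1/12 · 4/15 = 1/45, 1/3 · 1/6 = 1/18; with total 17/72.
Hence P(r = 4 | data) = (1/45) / (17/72) = 8/85.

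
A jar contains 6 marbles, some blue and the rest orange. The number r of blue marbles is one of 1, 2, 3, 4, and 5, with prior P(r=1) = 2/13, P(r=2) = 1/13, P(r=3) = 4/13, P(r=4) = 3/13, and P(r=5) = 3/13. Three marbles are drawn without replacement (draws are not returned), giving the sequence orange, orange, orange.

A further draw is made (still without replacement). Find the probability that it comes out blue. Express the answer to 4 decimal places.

0.4762

For each hypothesis, P(data | H) works out to: P(data | r = 1) = (5/6)(4/5)(3/4) = 1/2; P(data | r = 2) = (4/6)(3/5)(2/4) = 1/5; P(data | r = 3) = (3/6)(2/5)(1/4) = 1/20; P(data | r = 4) = (2/6)(1/5)(0/4) = 0; P(data | r = 5) = (1/6)(0/5) = 0.
Multiplying each by its prior: 2/13 · 1/2 = 1/13, 1/13 · 1/5 = 1/65, 4/13 · 1/20 = 1/65, 3/13 · 0 = 0, 3/13 · 0 = 0; these sum to 7/65.
Dividing through by the total gives posterior P(r = 1 | data) = 5/7, P(r = 2 | data) = 1/7, P(r = 3 | data) = 1/7, P(r = 4 | data) = 0, P(r = 5 | data) = 0.
Averaging over the posterior, P(blue next | data) = (1/3)(5/7) + (2/3)(1/7) + (1)(1/7) = 10/21.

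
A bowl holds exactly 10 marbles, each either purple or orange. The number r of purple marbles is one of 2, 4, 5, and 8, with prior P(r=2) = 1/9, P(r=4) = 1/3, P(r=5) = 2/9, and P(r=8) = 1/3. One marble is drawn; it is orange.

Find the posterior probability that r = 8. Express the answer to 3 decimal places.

0.143

The likelihood of this draw under each hypothesis: P(data | r = 2) = (8/10) = 4/5; P(data | r = 4) = (6/10) = 3/5; P(data | r = 5) = (5/10) = 1/2; P(data | r = 8) = (2/10) = 1/5.
Weighting by the prior gives 1/9 · 4/5 = 4/45, 1/3 · 3/5 = 1/5, 2/9 · 1/2 = 1/9, 1/3 · 1/5 = 1/15; with total 7/15.
Hence P(r = 8 | data) = (1/15) / (7/15) = 1/7.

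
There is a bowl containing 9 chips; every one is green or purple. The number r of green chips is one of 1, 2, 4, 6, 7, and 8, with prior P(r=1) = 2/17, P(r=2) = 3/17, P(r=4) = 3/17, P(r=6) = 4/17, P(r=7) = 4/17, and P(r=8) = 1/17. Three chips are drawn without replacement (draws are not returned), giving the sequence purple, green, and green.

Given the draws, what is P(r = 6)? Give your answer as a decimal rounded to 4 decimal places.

Under each hypothesis, the probability of the observed sequence is: P(data | r = 1) = (8/9)(1/8)(0/7) = 0; P(data | r = 2) = (7/9)(2/8)(1/7) = 0.027778; P(data | r = 4) = (5/9)(4/8)(3/7) = 0.11905; P(data | r = 6) = (3/9)(6/8)(5/7) = 0.17857; P(data | r = 7) = (2/9)(7/8)(6/7) = 0.16667; P(data | r = 8) = (1/9)(8/8)(7/7) = 0.11111.
The prior-weighted likelihoods are 2/17 · 0 = 0, 3/17 · 0.027778 = 0.004902, 3/17 · 0.11905 = 0.021008, 4/17 · 0.17857 = 0.042017, 4/17 · 0.16667 = 0.039216, 1/17 · 0.11111 = 0.0065359; with total 0.11368.
Therefore the posterior P(r = 6 | data) = (0.042017) / (0.11368) = 0.36961.

0.3696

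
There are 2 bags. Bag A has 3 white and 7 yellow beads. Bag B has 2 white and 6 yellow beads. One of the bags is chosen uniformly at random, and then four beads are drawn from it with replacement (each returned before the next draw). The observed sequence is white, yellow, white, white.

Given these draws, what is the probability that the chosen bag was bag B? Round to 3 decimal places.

The likelihood of the observed sequence under each hypothesis: P(data | bag A) = (3/10)(7/10)(3/10)(3/10) = 0.0189; P(data | bag B) = (2/8)(6/8)(2/8)(2/8) = 0.011719.
Multiplying each by its prior: 1/2 · 0.0189 = 0.00945, 1/2 · 0.011719 = 0.0058594; with total 0.015309.
Therefore the posterior P(bag B | data) = (0.0058594) / (0.015309) = 0.38273.

0.383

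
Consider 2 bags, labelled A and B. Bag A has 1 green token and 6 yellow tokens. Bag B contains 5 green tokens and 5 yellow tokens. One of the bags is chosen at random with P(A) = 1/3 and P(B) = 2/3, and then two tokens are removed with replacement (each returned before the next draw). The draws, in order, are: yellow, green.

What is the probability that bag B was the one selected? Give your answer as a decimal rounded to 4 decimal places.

Under each hypothesis, the probability of the observed sequence is: P(data | bag A) = (6/7)(1/7) = 6/49; P(data | bag B) = (5/10)(5/10) = 1/4.
Weighting by the prior gives 1/3 · 6/49 = 2/49, 2/3 · 1/4 = 1/6; these sum to 61/294.
Hence P(bag B | data) = (1/6) / (61/294) = 49/61.

0.8033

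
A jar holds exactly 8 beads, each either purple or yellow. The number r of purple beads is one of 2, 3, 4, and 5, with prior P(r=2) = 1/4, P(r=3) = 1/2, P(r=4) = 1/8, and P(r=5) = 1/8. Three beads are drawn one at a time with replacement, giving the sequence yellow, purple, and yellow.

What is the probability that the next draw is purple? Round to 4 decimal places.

0.3773

Under each hypothesis, the probability of the observed sequence is: P(data | r = 2) = (6/8)(2/8)(6/8) = 0.14062; P(data | r = 3) = (5/8)(3/8)(5/8) = 0.14648; P(data | r = 4) = (4/8)(4/8)(4/8) = 0.125; P(data | r = 5) = (3/8)(5/8)(3/8) = 0.087891.
Multiplying each by its prior: 1/4 · 0.14062 = 0.035156, 1/2 · 0.14648 = 0.073242, 1/8 · 0.125 = 0.015625, 1/8 · 0.087891 = 0.010986; these sum to 0.13501.
Dividing through by the total gives posterior P(r = 2 | data) = 0.2604, P(r = 3 | data) = 0.5425, P(r = 4 | data) = 0.11573, P(r = 5 | data) = 0.081374.
The predictive probability is P(purple next | data) = (1/4)(0.2604) + (3/8)(0.5425) + (1/2)(0.11573) + (5/8)(0.081374) = 0.37726.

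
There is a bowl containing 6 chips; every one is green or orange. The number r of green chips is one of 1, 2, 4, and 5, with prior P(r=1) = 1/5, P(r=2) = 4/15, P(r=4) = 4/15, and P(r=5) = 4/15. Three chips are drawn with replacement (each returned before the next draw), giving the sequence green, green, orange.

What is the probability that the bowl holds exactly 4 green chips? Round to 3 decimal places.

0.417

For each hypothesis, P(data | H) works out to: P(data | r = 1) = (1/6)(1/6)(5/6) = 0.023148; P(data | r = 2) = (2/6)(2/6)(4/6) = 0.074074; P(data | r = 4) = (4/6)(4/6)(2/6) = 0.14815; P(data | r = 5) = (5/6)(5/6)(1/6) = 0.11574.
The prior-weighted likelihoods are 1/5 · 0.023148 = 0.0046296, 4/15 · 0.074074 = 0.019753, 4/15 · 0.14815 = 0.039506, 4/15 · 0.11574 = 0.030864; these sum to 0.094753.
By Bayes' rule, P(r = 4 | data) = (0.039506) / (0.094753) = 0.41694.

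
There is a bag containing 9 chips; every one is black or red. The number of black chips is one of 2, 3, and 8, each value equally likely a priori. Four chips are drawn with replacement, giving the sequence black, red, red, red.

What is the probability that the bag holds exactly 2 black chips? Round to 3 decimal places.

0.511

For each hypothesis, P(data | H) works out to: P(data | r = 2) = (2/9)(7/9)(7/9)(7/9) = 0.10456; P(data | r = 3) = (3/9)(6/9)(6/9)(6/9) = 0.098765; P(data | r = 8) = (8/9)(1/9)(1/9)(1/9) = 0.0012193.
Multiplying each by its prior: 1/3 · 0.10456 = 0.034852, 1/3 · 0.098765 = 0.032922, 1/3 · 0.0012193 = 0.00040644; with total 0.068181.
By Bayes' rule, P(r = 2 | data) = (0.034852) / (0.068181) = 0.51118.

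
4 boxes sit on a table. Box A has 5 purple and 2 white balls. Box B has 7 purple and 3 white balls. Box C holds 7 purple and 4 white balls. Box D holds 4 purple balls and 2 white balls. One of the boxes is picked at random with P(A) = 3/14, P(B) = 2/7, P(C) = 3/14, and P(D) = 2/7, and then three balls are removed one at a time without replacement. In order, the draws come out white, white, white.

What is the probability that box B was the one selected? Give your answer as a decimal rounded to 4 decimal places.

Under each hypothesis, the probability of the observed sequence is: P(data | box A) = (2/7)(1/6)(0/5) = 0; P(data | box B) = (3/10)(2/9)(1/8) = 1/120; P(data | box C) = (4/11)(3/10)(2/9) = 4/165; P(data | box D) = (2/6)(1/5)(0/4) = 0.
Weighting by the prior gives 3/14 · 0 = 0, 2/7 · 1/120 = 1/420, 3/14 · 4/165 = 2/385, 2/7 · 0 = 0; with total 1/132.
By Bayes' rule, P(box B | data) = (1/420) / (1/132) = 11/35.

0.3143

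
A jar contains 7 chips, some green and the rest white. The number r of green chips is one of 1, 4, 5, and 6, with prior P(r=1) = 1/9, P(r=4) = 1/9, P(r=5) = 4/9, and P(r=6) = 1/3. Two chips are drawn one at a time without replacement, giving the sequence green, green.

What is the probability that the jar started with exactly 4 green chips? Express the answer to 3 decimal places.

0.066

The likelihood of the observed sequence under each hypothesis: P(data | r = 1) = (1/7)(0/6) = 0; P(data | r = 4) = (4/7)(3/6) = 2/7; P(data | r = 5) = (5/7)(4/6) = 10/21; P(data | r = 6) = (6/7)(5/6) = 5/7.
Weighting by the prior gives 1/9 · 0 = 0, 1/9 · 2/7 = 2/63, 4/9 · 10/21 = 40/189, 1/3 · 5/7 = 5/21; summing to 13/27.
By Bayes' rule, P(r = 4 | data) = (2/63) / (13/27) = 6/91.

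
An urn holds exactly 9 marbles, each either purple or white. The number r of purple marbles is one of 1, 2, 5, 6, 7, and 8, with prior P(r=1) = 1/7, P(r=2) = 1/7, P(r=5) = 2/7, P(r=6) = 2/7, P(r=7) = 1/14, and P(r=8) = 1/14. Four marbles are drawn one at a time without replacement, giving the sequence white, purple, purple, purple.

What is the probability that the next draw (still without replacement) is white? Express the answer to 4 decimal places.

0.3916

For each hypothesis, P(data | H) works out to: P(data | r = 1) = (8/9)(1/8)(0/7) = 0; P(data | r = 2) = (7/9)(2/8)(1/7)(0/6) = 0; P(data | r = 5) = (4/9)(5/8)(4/7)(3/6) = 0.079365; P(data | r = 6) = (3/9)(6/8)(5/7)(4/6) = 0.11905; P(data | r = 7) = (2/9)(7/8)(6/7)(5/6) = 0.13889; P(data | r = 8) = (1/9)(8/8)(7/7)(6/6) = 0.11111.
Multiplying each by its prior: 1/7 · 0 = 0, 1/7 · 0 = 0, 2/7 · 0.079365 = 0.022676, 2/7 · 0.11905 = 0.034014, 1/14 · 0.13889 = 0.0099206, 1/14 · 0.11111 = 0.0079365; summing to 0.074546.
The posterior is then P(r = 1 | data) = 0, P(r = 2 | data) = 0, P(r = 5 | data) = 0.30418, P(r = 6 | data) = 0.45627, P(r = 7 | data) = 0.13308, P(r = 8 | data) = 0.10646.
So P(white next | data) = Σ P(white next | H) P(H | data) = (3/5)(0.30418) + (2/5)(0.45627) + (1/5)(0.13308) + (0)(0.10646) = 0.39163.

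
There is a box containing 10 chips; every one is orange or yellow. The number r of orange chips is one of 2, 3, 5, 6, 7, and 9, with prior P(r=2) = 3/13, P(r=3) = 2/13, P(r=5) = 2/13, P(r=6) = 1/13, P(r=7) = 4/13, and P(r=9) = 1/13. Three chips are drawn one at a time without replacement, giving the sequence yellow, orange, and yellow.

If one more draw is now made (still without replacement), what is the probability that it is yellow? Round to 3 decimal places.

0.582

For each hypothesis, P(data | H) works out to: P(data | r = 2) = (8/10)(2/9)(7/8) = 0.15556; P(data | r = 3) = (7/10)(3/9)(6/8) = 0.175; P(data | r = 5) = (5/10)(5/9)(4/8) = 0.13889; P(data | r = 6) = (4/10)(6/9)(3/8) = 0.1; P(data | r = 7) = (3/10)(7/9)(2/8) = 0.058333; P(data | r = 9) = (1/10)(9/9)(0/8) = 0.
Multiplying each by its prior: 3/13 · 0.15556 = 0.035897, 2/13 · 0.175 = 0.026923, 2/13 · 0.13889 = 0.021368, 1/13 · 0.1 = 0.0076923, 4/13 · 0.058333 = 0.017949, 1/13 · 0 = 0; with total 0.10983.
The posterior is then P(r = 2 | data) = 0.32685, P(r = 3 | data) = 0.24514, P(r = 5 | data) = 0.19455, P(r = 6 | data) = 0.070039, P(r = 7 | data) = 0.16342, P(r = 9 | data) = 0.
The predictive probability is P(yellow next | data) = (6/7)(0.32685) + (5/7)(0.24514) + (3/7)(0.19455) + (2/7)(0.070039) + (1/7)(0.16342) = 0.58199.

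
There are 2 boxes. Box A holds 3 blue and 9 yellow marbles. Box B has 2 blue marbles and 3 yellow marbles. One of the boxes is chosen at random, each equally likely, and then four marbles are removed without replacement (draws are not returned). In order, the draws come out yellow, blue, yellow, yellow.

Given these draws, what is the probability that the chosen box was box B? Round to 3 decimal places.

The likelihood of the observed sequence under each hypothesis: P(data | box A) = (9/12)(3/11)(8/10)(7/9) = 7/55; P(data | box B) = (3/5)(2/4)(2/3)(1/2) = 1/10.
The prior-weighted likelihoods are 1/2 · 7/55 = 7/110, 1/2 · 1/10 = 1/20; summing to 5/44.
Therefore the posterior P(box B | data) = (1/20) / (5/44) = 11/25.

0.440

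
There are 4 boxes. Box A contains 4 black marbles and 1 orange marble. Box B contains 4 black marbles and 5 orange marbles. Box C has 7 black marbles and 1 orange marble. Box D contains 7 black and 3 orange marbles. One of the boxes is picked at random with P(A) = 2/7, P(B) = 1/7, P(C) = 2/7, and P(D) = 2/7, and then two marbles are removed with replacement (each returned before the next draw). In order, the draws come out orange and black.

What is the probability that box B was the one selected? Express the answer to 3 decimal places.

Compute the likelihood of the observed sequence for each case: P(data | box A) = (1/5)(4/5) = 0.16; P(data | box B) = (5/9)(4/9) = 0.24691; P(data | box C) = (1/8)(7/8) = 0.10938; P(data | box D) = (3/10)(7/10) = 0.21.
The prior-weighted likelihoods are 2/7 · 0.16 = 0.045714, 1/7 · 0.24691 = 0.035273, 2/7 · 0.10938 = 0.03125, 2/7 · 0.21 = 0.06; these sum to 0.17224.
Hence P(box B | data) = (0.035273) / (0.17224) = 0.20479.

0.205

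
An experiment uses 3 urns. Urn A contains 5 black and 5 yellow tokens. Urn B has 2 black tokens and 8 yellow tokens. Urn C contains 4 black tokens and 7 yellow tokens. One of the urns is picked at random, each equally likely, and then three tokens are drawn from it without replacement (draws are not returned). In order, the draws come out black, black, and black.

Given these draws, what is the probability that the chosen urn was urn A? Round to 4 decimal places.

0.7746

Under each hypothesis, the probability of the observed sequence is: P(data | urn A) = (5/10)(4/9)(3/8) = 0.083333; P(data | urn B) = (2/10)(1/9)(0/8) = 0; P(data | urn C) = (4/11)(3/10)(2/9) = 0.024242.
Weighting by the prior gives 1/3 · 0.083333 = 0.027778, 1/3 · 0 = 0, 1/3 · 0.024242 = 0.0080808; these sum to 0.035859.
Therefore the posterior P(urn A | data) = (0.027778) / (0.035859) = 0.77465.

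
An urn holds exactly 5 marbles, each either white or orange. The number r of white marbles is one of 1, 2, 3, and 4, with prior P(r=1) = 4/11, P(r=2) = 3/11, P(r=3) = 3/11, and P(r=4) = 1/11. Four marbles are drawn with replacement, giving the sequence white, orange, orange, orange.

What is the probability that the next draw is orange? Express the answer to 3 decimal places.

Under each hypothesis, the probability of the observed sequence is: P(data | r = 1) = (1/5)(4/5)(4/5)(4/5) = 0.1024; P(data | r = 2) = (2/5)(3/5)(3/5)(3/5) = 0.0864; P(data | r = 3) = (3/5)(2/5)(2/5)(2/5) = 0.0384; P(data | r = 4) = (4/5)(1/5)(1/5)(1/5) = 0.0064.
Weighting by the prior gives 4/11 · 0.1024 = 0.037236, 3/11 · 0.0864 = 0.023564, 3/11 · 0.0384 = 0.010473, 1/11 · 0.0064 = 0.00058182; these sum to 0.071855.
Dividing through by the total gives posterior P(r = 1 | data) = 0.51822, P(r = 2 | data) = 0.32794, P(r = 3 | data) = 0.14575, P(r = 4 | data) = 0.0080972.
The predictive probability is P(orange next | data) = (4/5)(0.51822) + (3/5)(0.32794) + (2/5)(0.14575) + (1/5)(0.0080972) = 0.67126.

0.671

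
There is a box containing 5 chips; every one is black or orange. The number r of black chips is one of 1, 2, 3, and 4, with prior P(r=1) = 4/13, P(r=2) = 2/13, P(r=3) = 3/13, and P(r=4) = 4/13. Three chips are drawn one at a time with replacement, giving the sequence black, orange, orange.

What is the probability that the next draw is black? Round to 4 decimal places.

0.4053

Under each hypothesis, the probability of the observed sequence is: P(data | r = 1) = (1/5)(4/5)(4/5) = 0.128; P(data | r = 2) = (2/5)(3/5)(3/5) = 0.144; P(data | r = 3) = (3/5)(2/5)(2/5) = 0.096; P(data | r = 4) = (4/5)(1/5)(1/5) = 0.032.
Weighting by the prior gives 4/13 · 0.128 = 0.039385, 2/13 · 0.144 = 0.022154, 3/13 · 0.096 = 0.022154, 4/13 · 0.032 = 0.0098462; these sum to 0.093538.
The posterior is then P(r = 1 | data) = 0.42105, P(r = 2 | data) = 0.23684, P(r = 3 | data) = 0.23684, P(r = 4 | data) = 0.10526.
Averaging over the posterior, P(black next | data) = (1/5)(0.42105) + (2/5)(0.23684) + (3/5)(0.23684) + (4/5)(0.10526) = 0.40526.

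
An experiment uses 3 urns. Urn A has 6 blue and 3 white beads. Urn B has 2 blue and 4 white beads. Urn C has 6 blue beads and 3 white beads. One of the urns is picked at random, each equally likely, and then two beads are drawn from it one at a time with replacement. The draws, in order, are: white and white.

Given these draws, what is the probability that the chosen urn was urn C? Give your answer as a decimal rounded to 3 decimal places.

For each hypothesis, P(data | H) works out to: P(data | urn A) = (3/9)(3/9) = 1/9; P(data | urn B) = (4/6)(4/6) = 4/9; P(data | urn C) = (3/9)(3/9) = 1/9.
The prior-weighted likelihoods are 1/3 · 1/9 = 1/27, 1/3 · 4/9 = 4/27, 1/3 · 1/9 = 1/27; these sum to 2/9.
Hence P(urn C | data) = (1/27) / (2/9) = 1/6.

0.167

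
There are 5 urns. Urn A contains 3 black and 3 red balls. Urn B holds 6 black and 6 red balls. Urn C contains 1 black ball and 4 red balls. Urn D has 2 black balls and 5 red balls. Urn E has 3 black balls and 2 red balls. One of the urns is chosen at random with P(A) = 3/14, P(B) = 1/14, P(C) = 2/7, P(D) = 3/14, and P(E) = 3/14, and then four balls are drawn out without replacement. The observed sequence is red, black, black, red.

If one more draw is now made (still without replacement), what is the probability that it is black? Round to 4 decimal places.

0.5960

Compute the likelihood of the observed sequence for each case: P(data | urn A) = (3/6)(3/5)(2/4)(2/3) = 0.1; P(data | urn B) = (6/12)(6/11)(5/10)(5/9) = 0.075758; P(data | urn C) = (4/5)(1/4)(0/3) = 0; P(data | urn D) = (5/7)(2/6)(1/5)(4/4) = 0.047619; P(data | urn E) = (2/5)(3/4)(2/3)(1/2) = 0.1.
Weighting by the prior gives 3/14 · 0.1 = 0.021429, 1/14 · 0.075758 = 0.0054113, 2/7 · 0 = 0, 3/14 · 0.047619 = 0.010204, 3/14 · 0.1 = 0.021429; these sum to 0.058472.
Dividing through by the total gives posterior P(urn A | data) = 0.36647, P(urn B | data) = 0.092544, P(urn C | data) = 0, P(urn D | data) = 0.17451, P(urn E | data) = 0.36647.
Averaging over the posterior, P(black next | data) = (1/2)(0.36647) + (1/2)(0.092544) + (0)(0.17451) + (1)(0.36647) = 0.59598.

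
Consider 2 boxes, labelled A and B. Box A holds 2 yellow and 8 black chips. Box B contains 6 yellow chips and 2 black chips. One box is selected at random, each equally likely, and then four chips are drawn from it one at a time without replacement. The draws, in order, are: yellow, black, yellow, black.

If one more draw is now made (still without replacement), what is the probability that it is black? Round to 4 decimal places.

0.3836

Compute the likelihood of the observed sequence for each case: P(data | box A) = (2/10)(8/9)(1/8)(7/7) = 0.022222; P(data | box B) = (6/8)(2/7)(5/6)(1/5) = 0.035714.
Multiplying each by its prior: 1/2 · 0.022222 = 0.011111, 1/2 · 0.035714 = 0.017857; summing to 0.028968.
The posterior is then P(box A | data) = 0.38356, P(box B | data) = 0.61644.
The predictive probability is P(black next | data) = (1)(0.38356) + (0)(0.61644) = 0.38356.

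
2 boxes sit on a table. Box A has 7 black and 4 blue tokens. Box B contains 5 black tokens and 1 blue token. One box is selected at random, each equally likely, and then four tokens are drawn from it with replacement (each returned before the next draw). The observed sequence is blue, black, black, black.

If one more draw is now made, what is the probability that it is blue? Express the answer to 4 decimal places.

0.2637

Compute the likelihood of the observed sequence for each case: P(data | box A) = (4/11)(7/11)(7/11)(7/11) = 0.093709; P(data | box B) = (1/6)(5/6)(5/6)(5/6) = 0.096451.
The prior-weighted likelihoods are 1/2 · 0.093709 = 0.046855, 1/2 · 0.096451 = 0.048225; these sum to 0.09508.
Normalising, the posterior is P(box A | data) = 0.49279, P(box B | data) = 0.50721.
The predictive probability is P(blue next | data) = (4/11)(0.49279) + (1/6)(0.50721) = 0.26373.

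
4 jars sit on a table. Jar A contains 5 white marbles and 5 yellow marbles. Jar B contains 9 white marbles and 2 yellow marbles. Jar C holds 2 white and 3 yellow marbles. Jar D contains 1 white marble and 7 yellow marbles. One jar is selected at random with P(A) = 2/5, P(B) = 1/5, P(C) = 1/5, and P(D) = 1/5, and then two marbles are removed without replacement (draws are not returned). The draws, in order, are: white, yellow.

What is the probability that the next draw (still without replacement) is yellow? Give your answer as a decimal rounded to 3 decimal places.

Compute the likelihood of the observed sequence for each case: P(data | jar A) = (5/10)(5/9) = 0.27778; P(data | jar B) = (9/11)(2/10) = 0.16364; P(data | jar C) = (2/5)(3/4) = 0.3; P(data | jar D) = (1/8)(7/7) = 0.125.
The prior-weighted likelihoods are 2/5 · 0.27778 = 0.11111, 1/5 · 0.16364 = 0.032727, 1/5 · 0.3 = 0.06, 1/5 · 0.125 = 0.025; these sum to 0.22884.
Dividing through by the total gives posterior P(jar A | data) = 0.48554, P(jar B | data) = 0.14301, P(jar C | data) = 0.26219, P(jar D | data) = 0.10925.
The predictive probability is P(yellow next | data) = (1/2)(0.48554) + (1/9)(0.14301) + (2/3)(0.26219) + (1)(0.10925) = 0.54271.

0.543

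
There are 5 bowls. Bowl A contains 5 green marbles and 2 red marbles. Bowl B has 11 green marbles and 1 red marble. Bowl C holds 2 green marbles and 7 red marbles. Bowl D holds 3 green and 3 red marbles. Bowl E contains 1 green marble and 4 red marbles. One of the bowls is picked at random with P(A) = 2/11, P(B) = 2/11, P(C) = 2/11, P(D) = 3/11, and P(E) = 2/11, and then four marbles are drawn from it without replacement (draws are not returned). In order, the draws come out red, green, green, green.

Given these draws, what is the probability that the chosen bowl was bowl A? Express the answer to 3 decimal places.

The likelihood of the observed sequence under each hypothesis: P(data | bowl A) = (2/7)(5/6)(4/5)(3/4) = 1/7; P(data | bowl B) = (1/12)(11/11)(10/10)(9/9) = 1/12; P(data | bowl C) = (7/9)(2/8)(1/7)(0/6) = 0; P(data | bowl D) = (3/6)(3/5)(2/4)(1/3) = 1/20; P(data | bowl E) = (4/5)(1/4)(0/3) = 0.
Multiplying each by its prior: 2/11 · 1/7 = 2/77, 2/11 · 1/12 = 1/66, 2/11 · 0 = 0, 3/11 · 1/20 = 3/220, 2/11 · 0 = 0; with total 23/420.
Therefore the posterior P(bowl A | data) = (2/77) / (23/420) = 120/253.

0.474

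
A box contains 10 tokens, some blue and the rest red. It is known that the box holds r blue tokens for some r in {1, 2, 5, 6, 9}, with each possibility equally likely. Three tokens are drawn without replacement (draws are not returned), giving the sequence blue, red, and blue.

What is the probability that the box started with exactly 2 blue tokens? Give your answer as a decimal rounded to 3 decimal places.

The likelihood of the observed sequence under each hypothesis: P(data | r = 1) = (1/10)(9/9)(0/8) = 0; P(data | r = 2) = (2/10)(8/9)(1/8) = 1/45; P(data | r = 5) = (5/10)(5/9)(4/8) = 5/36; P(data | r = 6) = (6/10)(4/9)(5/8) = 1/6; P(data | r = 9) = (9/10)(1/9)(8/8) = 1/10.
Weighting by the prior gives 1/5 · 0 = 0, 1/5 · 1/45 = 1/225, 1/5 · 5/36 = 1/36, 1/5 · 1/6 = 1/30, 1/5 · 1/10 = 1/50; these sum to 77/900.
By Bayes' rule, P(r = 2 | data) = (1/225) / (77/900) = 4/77.

0.052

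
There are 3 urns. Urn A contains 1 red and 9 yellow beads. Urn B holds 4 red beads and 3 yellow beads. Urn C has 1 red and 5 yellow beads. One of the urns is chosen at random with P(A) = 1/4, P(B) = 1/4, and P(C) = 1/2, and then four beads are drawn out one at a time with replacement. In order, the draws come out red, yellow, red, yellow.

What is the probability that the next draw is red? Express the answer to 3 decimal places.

Under each hypothesis, the probability of the observed sequence is: P(data | urn A) = (1/10)(9/10)(1/10)(9/10) = 0.0081; P(data | urn B) = (4/7)(3/7)(4/7)(3/7) = 0.059975; P(data | urn C) = (1/6)(5/6)(1/6)(5/6) = 0.01929.
Weighting by the prior gives 1/4 · 0.0081 = 0.002025, 1/4 · 0.059975 = 0.014994, 1/2 · 0.01929 = 0.0096451; these sum to 0.026664.
Dividing through by the total gives posterior P(urn A | data) = 0.075946, P(urn B | data) = 0.56233, P(urn C | data) = 0.36173.
Averaging over the posterior, P(red next | data) = (1/10)(0.075946) + (4/7)(0.56233) + (1/6)(0.36173) = 0.38921.

0.389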